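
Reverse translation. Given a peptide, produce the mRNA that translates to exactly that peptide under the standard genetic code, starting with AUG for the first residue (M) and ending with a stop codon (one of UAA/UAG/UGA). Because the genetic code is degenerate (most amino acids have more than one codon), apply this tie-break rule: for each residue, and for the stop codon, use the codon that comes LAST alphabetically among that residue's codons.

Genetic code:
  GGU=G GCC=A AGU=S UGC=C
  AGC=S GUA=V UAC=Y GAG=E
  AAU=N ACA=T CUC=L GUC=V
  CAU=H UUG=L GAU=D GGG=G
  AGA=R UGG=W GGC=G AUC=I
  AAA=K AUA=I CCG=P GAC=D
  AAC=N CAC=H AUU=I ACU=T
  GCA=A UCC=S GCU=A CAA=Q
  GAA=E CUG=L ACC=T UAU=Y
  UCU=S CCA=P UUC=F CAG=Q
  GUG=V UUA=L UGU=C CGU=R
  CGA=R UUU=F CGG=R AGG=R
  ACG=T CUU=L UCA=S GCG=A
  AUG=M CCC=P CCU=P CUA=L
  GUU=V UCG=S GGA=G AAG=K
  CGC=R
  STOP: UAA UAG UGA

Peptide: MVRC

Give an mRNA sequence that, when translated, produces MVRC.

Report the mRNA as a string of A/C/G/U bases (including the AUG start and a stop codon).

Answer: mRNA: AUGGUUCGUUGUUGA

Derivation:
residue 1: M -> AUG (start codon)
residue 2: V codons sorted = GUA,GUC,GUG,GUU -> pick last = GUU
residue 3: R codons sorted = AGA,AGG,CGA,CGC,CGG,CGU -> pick last = CGU
residue 4: C codons sorted = UGC,UGU -> pick last = UGU
terminator: stop codons sorted = UAA,UAG,UGA -> pick last = UGA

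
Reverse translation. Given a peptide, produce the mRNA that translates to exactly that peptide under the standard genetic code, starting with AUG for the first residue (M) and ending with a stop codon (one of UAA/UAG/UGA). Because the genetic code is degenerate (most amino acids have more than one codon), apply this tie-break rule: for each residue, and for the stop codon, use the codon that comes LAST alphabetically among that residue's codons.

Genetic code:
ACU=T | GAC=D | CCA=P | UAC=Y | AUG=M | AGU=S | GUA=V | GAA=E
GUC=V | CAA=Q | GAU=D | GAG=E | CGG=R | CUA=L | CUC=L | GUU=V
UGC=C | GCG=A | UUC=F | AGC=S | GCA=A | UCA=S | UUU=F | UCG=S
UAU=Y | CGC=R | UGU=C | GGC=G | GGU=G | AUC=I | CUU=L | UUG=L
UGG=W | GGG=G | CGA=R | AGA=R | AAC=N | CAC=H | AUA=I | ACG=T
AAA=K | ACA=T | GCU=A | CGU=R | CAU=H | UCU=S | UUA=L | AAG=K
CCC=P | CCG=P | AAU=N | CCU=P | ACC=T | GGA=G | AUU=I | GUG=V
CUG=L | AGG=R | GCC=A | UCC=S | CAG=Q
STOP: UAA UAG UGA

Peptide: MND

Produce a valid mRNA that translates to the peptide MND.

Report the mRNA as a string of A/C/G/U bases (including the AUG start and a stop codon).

Answer: mRNA: AUGAAUGAUUGA

Derivation:
residue 1: M -> AUG (start codon)
residue 2: N codons sorted = AAC,AAU -> pick last = AAU
residue 3: D codons sorted = GAC,GAU -> pick last = GAU
terminator: stop codons sorted = UAA,UAG,UGA -> pick last = UGA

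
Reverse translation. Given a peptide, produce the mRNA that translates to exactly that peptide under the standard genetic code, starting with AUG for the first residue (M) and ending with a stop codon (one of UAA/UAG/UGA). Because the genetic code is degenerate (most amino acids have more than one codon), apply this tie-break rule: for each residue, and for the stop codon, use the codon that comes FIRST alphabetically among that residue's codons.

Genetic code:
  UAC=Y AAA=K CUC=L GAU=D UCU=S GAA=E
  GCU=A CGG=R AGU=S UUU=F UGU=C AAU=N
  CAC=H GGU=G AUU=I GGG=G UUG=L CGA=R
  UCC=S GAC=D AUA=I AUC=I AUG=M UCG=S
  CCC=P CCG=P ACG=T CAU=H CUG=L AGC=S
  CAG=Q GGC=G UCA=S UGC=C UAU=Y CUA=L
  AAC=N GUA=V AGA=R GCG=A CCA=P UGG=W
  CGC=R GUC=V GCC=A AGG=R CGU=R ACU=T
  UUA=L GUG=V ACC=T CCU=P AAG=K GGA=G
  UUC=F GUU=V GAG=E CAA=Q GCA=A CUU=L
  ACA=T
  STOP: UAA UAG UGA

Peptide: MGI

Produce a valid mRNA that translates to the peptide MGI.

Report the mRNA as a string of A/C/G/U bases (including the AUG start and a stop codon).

residue 1: M -> AUG (start codon)
residue 2: G codons sorted = GGA,GGC,GGG,GGU -> pick first = GGA
residue 3: I codons sorted = AUA,AUC,AUU -> pick first = AUA
terminator: stop codons sorted = UAA,UAG,UGA -> pick first = UAA

Answer: mRNA: AUGGGAAUAUAA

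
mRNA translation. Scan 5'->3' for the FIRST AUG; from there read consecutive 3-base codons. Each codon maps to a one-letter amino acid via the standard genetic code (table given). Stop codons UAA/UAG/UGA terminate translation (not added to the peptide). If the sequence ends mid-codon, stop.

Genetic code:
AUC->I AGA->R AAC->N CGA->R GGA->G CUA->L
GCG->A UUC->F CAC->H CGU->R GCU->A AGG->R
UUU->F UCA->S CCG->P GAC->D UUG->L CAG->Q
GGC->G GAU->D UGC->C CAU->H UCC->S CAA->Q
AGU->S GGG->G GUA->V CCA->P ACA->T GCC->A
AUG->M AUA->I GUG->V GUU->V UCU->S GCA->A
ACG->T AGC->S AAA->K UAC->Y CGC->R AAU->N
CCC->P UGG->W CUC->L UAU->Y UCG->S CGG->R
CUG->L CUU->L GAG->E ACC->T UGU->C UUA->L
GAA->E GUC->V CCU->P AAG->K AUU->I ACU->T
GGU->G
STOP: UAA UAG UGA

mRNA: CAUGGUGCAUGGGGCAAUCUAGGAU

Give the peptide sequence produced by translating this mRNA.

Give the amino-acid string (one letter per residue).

Answer: MVHGAI

Derivation:
start AUG at pos 1
pos 1: AUG -> M; peptide=M
pos 4: GUG -> V; peptide=MV
pos 7: CAU -> H; peptide=MVH
pos 10: GGG -> G; peptide=MVHG
pos 13: GCA -> A; peptide=MVHGA
pos 16: AUC -> I; peptide=MVHGAI
pos 19: UAG -> STOP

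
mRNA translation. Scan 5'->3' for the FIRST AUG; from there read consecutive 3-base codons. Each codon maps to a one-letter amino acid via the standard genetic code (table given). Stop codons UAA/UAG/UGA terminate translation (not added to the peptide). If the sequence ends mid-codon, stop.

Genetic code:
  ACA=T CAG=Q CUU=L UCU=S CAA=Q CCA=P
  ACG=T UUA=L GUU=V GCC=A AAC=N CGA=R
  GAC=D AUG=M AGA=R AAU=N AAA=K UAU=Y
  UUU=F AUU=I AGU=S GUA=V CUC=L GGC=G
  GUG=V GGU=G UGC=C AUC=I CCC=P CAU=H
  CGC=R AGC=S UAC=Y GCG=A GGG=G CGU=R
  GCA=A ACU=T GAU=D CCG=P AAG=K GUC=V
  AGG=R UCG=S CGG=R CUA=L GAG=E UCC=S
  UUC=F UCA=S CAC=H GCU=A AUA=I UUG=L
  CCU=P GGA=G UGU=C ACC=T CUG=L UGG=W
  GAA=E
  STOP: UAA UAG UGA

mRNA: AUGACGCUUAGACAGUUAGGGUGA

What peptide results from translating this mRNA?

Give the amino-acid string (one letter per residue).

Answer: MTLRQLG

Derivation:
start AUG at pos 0
pos 0: AUG -> M; peptide=M
pos 3: ACG -> T; peptide=MT
pos 6: CUU -> L; peptide=MTL
pos 9: AGA -> R; peptide=MTLR
pos 12: CAG -> Q; peptide=MTLRQ
pos 15: UUA -> L; peptide=MTLRQL
pos 18: GGG -> G; peptide=MTLRQLG
pos 21: UGA -> STOP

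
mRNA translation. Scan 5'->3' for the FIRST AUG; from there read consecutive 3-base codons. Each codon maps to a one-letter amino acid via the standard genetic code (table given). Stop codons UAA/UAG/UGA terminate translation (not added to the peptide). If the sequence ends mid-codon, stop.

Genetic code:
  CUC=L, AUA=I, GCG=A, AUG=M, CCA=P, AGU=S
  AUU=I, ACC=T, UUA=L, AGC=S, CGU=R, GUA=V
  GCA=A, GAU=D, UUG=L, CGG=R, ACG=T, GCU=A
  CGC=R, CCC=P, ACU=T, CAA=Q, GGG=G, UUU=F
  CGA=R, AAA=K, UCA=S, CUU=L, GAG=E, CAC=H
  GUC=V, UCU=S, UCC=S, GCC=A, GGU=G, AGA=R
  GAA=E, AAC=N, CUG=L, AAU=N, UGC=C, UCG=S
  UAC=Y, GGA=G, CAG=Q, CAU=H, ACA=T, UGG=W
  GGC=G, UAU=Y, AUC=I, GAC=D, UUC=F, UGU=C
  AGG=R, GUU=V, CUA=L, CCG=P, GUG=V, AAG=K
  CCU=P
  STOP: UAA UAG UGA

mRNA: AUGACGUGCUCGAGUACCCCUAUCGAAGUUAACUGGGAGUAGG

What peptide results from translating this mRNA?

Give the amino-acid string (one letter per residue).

start AUG at pos 0
pos 0: AUG -> M; peptide=M
pos 3: ACG -> T; peptide=MT
pos 6: UGC -> C; peptide=MTC
pos 9: UCG -> S; peptide=MTCS
pos 12: AGU -> S; peptide=MTCSS
pos 15: ACC -> T; peptide=MTCSST
pos 18: CCU -> P; peptide=MTCSSTP
pos 21: AUC -> I; peptide=MTCSSTPI
pos 24: GAA -> E; peptide=MTCSSTPIE
pos 27: GUU -> V; peptide=MTCSSTPIEV
pos 30: AAC -> N; peptide=MTCSSTPIEVN
pos 33: UGG -> W; peptide=MTCSSTPIEVNW
pos 36: GAG -> E; peptide=MTCSSTPIEVNWE
pos 39: UAG -> STOP

Answer: MTCSSTPIEVNWE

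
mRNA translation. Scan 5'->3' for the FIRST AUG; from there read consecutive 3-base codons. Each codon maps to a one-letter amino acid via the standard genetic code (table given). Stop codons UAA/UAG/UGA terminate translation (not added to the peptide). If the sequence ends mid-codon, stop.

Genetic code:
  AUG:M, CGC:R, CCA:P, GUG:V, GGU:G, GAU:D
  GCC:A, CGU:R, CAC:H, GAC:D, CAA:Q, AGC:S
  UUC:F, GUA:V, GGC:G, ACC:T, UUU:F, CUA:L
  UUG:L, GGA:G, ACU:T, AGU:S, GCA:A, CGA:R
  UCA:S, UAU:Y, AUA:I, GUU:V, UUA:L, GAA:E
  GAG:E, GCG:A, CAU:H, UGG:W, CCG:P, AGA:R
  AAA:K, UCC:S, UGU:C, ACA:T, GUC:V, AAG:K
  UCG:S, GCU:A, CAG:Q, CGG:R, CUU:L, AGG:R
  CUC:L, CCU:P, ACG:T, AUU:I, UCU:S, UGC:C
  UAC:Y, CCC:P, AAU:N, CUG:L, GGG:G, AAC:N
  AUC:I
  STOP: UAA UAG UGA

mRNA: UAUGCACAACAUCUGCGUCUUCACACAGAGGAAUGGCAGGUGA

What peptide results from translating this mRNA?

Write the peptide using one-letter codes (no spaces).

Answer: MHNICVFTQRNGR

Derivation:
start AUG at pos 1
pos 1: AUG -> M; peptide=M
pos 4: CAC -> H; peptide=MH
pos 7: AAC -> N; peptide=MHN
pos 10: AUC -> I; peptide=MHNI
pos 13: UGC -> C; peptide=MHNIC
pos 16: GUC -> V; peptide=MHNICV
pos 19: UUC -> F; peptide=MHNICVF
pos 22: ACA -> T; peptide=MHNICVFT
pos 25: CAG -> Q; peptide=MHNICVFTQ
pos 28: AGG -> R; peptide=MHNICVFTQR
pos 31: AAU -> N; peptide=MHNICVFTQRN
pos 34: GGC -> G; peptide=MHNICVFTQRNG
pos 37: AGG -> R; peptide=MHNICVFTQRNGR
pos 40: UGA -> STOP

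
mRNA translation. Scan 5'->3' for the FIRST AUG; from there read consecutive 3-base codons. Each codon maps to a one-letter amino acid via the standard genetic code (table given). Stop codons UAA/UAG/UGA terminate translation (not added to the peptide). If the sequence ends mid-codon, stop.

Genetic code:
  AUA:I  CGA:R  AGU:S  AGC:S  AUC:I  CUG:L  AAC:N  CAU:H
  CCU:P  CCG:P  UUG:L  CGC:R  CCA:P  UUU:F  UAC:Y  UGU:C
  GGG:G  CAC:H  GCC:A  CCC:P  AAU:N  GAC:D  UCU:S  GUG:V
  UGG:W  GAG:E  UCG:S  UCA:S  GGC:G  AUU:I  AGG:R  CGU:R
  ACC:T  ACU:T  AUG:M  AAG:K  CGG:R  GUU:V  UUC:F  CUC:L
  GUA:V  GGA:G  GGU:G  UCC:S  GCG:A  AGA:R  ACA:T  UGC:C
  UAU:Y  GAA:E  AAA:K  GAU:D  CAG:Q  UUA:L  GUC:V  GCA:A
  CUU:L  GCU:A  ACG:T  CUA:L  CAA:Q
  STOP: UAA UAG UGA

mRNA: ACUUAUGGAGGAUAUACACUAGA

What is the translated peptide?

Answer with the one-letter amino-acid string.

Answer: MEDIH

Derivation:
start AUG at pos 4
pos 4: AUG -> M; peptide=M
pos 7: GAG -> E; peptide=ME
pos 10: GAU -> D; peptide=MED
pos 13: AUA -> I; peptide=MEDI
pos 16: CAC -> H; peptide=MEDIH
pos 19: UAG -> STOP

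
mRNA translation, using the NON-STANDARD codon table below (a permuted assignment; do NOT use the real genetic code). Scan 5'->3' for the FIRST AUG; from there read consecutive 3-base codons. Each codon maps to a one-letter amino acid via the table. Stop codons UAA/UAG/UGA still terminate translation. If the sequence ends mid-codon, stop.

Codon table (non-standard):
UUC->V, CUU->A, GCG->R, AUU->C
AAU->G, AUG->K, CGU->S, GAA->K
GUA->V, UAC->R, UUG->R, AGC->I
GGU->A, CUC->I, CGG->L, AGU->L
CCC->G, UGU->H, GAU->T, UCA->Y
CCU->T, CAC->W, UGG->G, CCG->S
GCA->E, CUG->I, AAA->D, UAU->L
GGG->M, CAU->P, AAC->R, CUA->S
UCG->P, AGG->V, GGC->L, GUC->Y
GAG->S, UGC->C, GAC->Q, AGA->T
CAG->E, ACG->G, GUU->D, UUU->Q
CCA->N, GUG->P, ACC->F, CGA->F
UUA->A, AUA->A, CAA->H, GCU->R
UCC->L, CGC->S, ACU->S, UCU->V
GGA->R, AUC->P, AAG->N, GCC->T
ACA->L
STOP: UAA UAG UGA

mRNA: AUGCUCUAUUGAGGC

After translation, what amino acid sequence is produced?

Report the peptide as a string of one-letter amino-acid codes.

Answer: KIL

Derivation:
start AUG at pos 0
pos 0: AUG -> K; peptide=K
pos 3: CUC -> I; peptide=KI
pos 6: UAU -> L; peptide=KIL
pos 9: UGA -> STOP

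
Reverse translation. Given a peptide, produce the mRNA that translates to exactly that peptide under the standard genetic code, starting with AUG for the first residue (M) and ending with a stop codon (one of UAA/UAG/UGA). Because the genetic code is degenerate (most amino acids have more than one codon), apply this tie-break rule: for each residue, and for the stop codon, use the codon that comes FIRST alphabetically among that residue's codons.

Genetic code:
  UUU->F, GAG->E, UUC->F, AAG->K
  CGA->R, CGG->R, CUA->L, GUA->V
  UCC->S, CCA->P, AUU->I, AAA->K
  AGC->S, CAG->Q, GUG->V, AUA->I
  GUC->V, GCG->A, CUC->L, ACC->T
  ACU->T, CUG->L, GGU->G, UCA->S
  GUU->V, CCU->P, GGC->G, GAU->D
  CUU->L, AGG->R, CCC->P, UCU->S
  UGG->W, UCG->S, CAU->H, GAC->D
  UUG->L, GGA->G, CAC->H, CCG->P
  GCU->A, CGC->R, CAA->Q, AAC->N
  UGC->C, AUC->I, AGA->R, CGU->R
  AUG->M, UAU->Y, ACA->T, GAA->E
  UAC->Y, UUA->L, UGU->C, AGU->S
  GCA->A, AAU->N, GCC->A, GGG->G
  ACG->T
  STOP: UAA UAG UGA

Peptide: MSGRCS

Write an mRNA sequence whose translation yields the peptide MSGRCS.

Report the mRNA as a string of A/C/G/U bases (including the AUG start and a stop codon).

Answer: mRNA: AUGAGCGGAAGAUGCAGCUAA

Derivation:
residue 1: M -> AUG (start codon)
residue 2: S codons sorted = AGC,AGU,UCA,UCC,UCG,UCU -> pick first = AGC
residue 3: G codons sorted = GGA,GGC,GGG,GGU -> pick first = GGA
residue 4: R codons sorted = AGA,AGG,CGA,CGC,CGG,CGU -> pick first = AGA
residue 5: C codons sorted = UGC,UGU -> pick first = UGC
residue 6: S codons sorted = AGC,AGU,UCA,UCC,UCG,UCU -> pick first = AGC
terminator: stop codons sorted = UAA,UAG,UGA -> pick first = UAA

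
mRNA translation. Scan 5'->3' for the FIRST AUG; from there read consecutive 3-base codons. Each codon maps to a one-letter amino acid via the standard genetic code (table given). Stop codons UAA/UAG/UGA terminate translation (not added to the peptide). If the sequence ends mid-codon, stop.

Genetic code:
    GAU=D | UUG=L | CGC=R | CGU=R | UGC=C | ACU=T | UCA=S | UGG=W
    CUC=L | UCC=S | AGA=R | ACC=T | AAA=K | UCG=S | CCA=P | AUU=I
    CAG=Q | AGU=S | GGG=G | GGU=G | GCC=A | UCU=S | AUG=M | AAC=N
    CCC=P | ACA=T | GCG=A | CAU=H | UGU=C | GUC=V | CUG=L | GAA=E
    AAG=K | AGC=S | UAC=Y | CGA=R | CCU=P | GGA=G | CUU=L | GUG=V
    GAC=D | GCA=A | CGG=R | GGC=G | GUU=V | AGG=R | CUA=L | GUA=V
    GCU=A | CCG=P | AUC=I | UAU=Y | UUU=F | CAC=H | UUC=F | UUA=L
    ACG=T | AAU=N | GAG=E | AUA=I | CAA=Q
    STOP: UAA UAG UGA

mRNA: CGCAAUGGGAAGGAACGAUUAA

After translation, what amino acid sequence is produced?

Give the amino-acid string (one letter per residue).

Answer: MGRND

Derivation:
start AUG at pos 4
pos 4: AUG -> M; peptide=M
pos 7: GGA -> G; peptide=MG
pos 10: AGG -> R; peptide=MGR
pos 13: AAC -> N; peptide=MGRN
pos 16: GAU -> D; peptide=MGRND
pos 19: UAA -> STOP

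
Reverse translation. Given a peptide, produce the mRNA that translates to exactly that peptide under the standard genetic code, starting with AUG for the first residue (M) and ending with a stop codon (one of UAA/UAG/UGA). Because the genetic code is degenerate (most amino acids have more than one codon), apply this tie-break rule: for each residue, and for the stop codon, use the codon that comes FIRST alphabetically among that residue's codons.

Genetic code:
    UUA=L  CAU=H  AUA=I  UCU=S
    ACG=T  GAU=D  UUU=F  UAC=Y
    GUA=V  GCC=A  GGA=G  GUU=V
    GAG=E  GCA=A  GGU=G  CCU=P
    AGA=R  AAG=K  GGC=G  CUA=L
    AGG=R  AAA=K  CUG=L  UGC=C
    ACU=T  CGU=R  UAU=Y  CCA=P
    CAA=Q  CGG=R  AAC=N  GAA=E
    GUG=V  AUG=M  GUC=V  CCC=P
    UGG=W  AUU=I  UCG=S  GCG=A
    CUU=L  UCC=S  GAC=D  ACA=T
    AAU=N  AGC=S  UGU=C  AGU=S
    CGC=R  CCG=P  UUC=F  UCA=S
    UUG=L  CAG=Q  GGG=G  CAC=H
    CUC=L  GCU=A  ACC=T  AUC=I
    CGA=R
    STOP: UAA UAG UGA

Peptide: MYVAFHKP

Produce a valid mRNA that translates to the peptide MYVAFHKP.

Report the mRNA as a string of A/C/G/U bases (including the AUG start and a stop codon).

residue 1: M -> AUG (start codon)
residue 2: Y codons sorted = UAC,UAU -> pick first = UAC
residue 3: V codons sorted = GUA,GUC,GUG,GUU -> pick first = GUA
residue 4: A codons sorted = GCA,GCC,GCG,GCU -> pick first = GCA
residue 5: F codons sorted = UUC,UUU -> pick first = UUC
residue 6: H codons sorted = CAC,CAU -> pick first = CAC
residue 7: K codons sorted = AAA,AAG -> pick first = AAA
residue 8: P codons sorted = CCA,CCC,CCG,CCU -> pick first = CCA
terminator: stop codons sorted = UAA,UAG,UGA -> pick first = UAA

Answer: mRNA: AUGUACGUAGCAUUCCACAAACCAUAA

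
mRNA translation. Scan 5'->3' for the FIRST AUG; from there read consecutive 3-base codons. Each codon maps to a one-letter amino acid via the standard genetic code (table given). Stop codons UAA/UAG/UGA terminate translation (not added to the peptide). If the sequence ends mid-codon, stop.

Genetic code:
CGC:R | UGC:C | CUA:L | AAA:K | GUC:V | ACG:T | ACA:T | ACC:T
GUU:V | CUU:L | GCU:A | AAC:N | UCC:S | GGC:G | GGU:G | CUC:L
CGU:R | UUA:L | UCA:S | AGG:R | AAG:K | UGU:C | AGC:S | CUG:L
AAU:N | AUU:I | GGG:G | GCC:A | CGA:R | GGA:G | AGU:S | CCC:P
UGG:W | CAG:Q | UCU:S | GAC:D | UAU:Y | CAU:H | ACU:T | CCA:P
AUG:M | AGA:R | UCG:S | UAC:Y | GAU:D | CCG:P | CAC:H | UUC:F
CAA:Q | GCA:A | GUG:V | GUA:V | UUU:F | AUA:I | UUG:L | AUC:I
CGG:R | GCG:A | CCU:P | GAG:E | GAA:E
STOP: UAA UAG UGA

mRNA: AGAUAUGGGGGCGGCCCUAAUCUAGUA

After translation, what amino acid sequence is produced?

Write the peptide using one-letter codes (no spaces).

Answer: MGAALI

Derivation:
start AUG at pos 4
pos 4: AUG -> M; peptide=M
pos 7: GGG -> G; peptide=MG
pos 10: GCG -> A; peptide=MGA
pos 13: GCC -> A; peptide=MGAA
pos 16: CUA -> L; peptide=MGAAL
pos 19: AUC -> I; peptide=MGAALI
pos 22: UAG -> STOP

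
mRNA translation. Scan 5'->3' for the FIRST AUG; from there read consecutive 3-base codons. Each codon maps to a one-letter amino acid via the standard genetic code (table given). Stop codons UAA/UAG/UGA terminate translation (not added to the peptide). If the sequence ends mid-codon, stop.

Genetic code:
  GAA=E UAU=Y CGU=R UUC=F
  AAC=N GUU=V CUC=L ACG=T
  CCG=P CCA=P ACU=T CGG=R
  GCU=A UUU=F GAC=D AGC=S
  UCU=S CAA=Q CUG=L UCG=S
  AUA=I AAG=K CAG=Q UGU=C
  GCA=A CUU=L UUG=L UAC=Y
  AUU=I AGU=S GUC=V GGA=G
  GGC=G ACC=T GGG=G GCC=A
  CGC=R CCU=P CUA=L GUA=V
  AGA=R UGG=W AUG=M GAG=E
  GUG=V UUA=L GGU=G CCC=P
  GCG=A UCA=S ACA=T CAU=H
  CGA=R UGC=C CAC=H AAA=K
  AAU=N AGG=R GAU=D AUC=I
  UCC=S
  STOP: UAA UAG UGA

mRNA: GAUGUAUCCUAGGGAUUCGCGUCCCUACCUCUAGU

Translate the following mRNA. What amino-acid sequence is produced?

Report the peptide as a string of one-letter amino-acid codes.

Answer: MYPRDSRPYL

Derivation:
start AUG at pos 1
pos 1: AUG -> M; peptide=M
pos 4: UAU -> Y; peptide=MY
pos 7: CCU -> P; peptide=MYP
pos 10: AGG -> R; peptide=MYPR
pos 13: GAU -> D; peptide=MYPRD
pos 16: UCG -> S; peptide=MYPRDS
pos 19: CGU -> R; peptide=MYPRDSR
pos 22: CCC -> P; peptide=MYPRDSRP
pos 25: UAC -> Y; peptide=MYPRDSRPY
pos 28: CUC -> L; peptide=MYPRDSRPYL
pos 31: UAG -> STOP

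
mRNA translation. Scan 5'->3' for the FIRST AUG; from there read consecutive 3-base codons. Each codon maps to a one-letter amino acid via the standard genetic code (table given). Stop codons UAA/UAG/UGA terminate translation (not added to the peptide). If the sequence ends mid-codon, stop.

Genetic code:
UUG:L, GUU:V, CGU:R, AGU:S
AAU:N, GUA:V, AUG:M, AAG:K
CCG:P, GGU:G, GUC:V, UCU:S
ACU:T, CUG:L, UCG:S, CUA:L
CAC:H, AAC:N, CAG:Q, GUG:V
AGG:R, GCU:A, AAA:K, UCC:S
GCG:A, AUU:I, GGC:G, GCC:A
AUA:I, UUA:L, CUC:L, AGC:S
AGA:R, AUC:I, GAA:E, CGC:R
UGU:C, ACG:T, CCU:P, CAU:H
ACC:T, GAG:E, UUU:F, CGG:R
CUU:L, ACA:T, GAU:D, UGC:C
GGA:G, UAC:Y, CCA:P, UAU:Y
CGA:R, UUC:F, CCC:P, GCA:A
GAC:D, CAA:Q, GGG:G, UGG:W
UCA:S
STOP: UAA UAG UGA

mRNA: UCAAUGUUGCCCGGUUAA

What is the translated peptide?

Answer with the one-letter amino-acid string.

start AUG at pos 3
pos 3: AUG -> M; peptide=M
pos 6: UUG -> L; peptide=ML
pos 9: CCC -> P; peptide=MLP
pos 12: GGU -> G; peptide=MLPG
pos 15: UAA -> STOP

Answer: MLPG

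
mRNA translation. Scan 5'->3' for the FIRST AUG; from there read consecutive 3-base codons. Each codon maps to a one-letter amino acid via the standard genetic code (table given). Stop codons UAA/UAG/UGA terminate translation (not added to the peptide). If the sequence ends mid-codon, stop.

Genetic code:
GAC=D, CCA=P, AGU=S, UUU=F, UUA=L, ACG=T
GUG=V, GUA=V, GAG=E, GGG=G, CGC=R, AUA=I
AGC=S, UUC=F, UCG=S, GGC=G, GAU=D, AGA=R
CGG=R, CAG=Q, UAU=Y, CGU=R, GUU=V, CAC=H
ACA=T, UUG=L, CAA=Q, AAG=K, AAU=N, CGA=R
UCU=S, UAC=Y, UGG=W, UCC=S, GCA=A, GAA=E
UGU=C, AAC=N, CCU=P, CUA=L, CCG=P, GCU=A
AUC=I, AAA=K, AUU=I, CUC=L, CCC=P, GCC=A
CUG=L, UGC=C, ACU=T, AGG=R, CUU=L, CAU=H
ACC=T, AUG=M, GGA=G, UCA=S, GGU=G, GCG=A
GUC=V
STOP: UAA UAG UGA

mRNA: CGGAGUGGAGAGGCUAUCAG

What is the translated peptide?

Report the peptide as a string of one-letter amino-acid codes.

no AUG start codon found

Answer: (empty: no AUG start codon)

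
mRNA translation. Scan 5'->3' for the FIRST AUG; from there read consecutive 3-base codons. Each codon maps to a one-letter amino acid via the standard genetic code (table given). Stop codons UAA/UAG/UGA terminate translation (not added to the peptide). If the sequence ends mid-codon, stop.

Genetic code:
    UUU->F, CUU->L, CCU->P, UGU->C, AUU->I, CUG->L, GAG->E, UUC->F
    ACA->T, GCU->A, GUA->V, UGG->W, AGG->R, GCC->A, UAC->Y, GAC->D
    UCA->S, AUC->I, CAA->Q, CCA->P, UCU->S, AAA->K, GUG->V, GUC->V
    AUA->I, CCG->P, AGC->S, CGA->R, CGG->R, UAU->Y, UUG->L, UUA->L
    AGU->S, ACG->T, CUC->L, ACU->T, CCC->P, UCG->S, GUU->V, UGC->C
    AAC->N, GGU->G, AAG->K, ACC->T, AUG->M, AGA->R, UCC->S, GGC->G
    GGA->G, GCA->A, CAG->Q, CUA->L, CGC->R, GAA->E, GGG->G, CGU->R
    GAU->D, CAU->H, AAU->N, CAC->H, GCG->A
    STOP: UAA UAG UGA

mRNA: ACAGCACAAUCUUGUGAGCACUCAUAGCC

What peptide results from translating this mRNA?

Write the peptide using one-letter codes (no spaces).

no AUG start codon found

Answer: (empty: no AUG start codon)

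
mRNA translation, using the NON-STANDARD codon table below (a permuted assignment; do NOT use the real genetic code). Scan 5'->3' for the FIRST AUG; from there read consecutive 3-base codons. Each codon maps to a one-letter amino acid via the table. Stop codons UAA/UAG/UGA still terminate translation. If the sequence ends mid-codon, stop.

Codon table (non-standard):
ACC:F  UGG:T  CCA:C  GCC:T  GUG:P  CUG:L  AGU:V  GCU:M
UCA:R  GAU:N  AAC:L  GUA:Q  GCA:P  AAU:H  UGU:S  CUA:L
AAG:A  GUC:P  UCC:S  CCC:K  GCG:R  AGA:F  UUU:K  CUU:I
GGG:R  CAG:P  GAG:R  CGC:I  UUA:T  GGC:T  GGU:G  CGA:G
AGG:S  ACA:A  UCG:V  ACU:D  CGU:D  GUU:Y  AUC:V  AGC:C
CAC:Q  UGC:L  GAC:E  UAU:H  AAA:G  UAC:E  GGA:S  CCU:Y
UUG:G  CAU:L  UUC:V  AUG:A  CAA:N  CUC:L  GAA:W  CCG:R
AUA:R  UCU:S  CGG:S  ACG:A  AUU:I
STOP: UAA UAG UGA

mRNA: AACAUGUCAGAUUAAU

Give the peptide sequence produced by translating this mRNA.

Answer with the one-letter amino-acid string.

start AUG at pos 3
pos 3: AUG -> A; peptide=A
pos 6: UCA -> R; peptide=AR
pos 9: GAU -> N; peptide=ARN
pos 12: UAA -> STOP

Answer: ARN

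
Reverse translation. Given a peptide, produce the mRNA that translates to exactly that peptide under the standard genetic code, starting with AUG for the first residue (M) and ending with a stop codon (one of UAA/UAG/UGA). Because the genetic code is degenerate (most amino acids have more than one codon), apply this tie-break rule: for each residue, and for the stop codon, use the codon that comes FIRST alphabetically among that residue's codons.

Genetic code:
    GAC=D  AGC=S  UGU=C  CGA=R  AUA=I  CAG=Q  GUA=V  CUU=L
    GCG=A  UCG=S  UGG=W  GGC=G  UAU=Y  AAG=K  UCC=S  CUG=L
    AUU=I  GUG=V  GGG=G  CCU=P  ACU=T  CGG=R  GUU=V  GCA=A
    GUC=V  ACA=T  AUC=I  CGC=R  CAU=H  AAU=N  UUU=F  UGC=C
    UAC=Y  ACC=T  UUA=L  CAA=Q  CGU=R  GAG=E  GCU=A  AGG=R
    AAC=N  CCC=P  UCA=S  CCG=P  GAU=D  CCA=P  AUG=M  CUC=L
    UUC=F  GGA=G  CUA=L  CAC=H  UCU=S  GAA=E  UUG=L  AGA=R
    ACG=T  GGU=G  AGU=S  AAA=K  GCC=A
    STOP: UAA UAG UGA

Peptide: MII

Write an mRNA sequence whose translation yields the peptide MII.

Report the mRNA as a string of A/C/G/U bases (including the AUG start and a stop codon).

residue 1: M -> AUG (start codon)
residue 2: I codons sorted = AUA,AUC,AUU -> pick first = AUA
residue 3: I codons sorted = AUA,AUC,AUU -> pick first = AUA
terminator: stop codons sorted = UAA,UAG,UGA -> pick first = UAA

Answer: mRNA: AUGAUAAUAUAA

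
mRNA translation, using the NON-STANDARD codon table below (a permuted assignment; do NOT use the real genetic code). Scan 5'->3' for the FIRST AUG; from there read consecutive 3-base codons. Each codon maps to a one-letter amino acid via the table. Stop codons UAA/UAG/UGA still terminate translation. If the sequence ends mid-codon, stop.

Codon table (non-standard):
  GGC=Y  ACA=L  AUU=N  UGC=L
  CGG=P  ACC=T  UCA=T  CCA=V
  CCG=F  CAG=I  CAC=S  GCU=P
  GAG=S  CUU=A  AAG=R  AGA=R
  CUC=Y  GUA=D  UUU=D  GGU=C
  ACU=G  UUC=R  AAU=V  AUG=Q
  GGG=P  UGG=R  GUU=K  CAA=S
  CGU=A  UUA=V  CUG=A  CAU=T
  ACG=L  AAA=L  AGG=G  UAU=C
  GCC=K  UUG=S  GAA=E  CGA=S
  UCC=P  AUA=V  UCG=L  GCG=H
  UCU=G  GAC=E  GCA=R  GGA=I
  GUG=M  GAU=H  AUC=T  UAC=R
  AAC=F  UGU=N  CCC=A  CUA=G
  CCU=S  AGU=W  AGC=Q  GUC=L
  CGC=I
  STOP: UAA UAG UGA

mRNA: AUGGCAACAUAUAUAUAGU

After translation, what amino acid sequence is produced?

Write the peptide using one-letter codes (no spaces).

start AUG at pos 0
pos 0: AUG -> Q; peptide=Q
pos 3: GCA -> R; peptide=QR
pos 6: ACA -> L; peptide=QRL
pos 9: UAU -> C; peptide=QRLC
pos 12: AUA -> V; peptide=QRLCV
pos 15: UAG -> STOP

Answer: QRLCV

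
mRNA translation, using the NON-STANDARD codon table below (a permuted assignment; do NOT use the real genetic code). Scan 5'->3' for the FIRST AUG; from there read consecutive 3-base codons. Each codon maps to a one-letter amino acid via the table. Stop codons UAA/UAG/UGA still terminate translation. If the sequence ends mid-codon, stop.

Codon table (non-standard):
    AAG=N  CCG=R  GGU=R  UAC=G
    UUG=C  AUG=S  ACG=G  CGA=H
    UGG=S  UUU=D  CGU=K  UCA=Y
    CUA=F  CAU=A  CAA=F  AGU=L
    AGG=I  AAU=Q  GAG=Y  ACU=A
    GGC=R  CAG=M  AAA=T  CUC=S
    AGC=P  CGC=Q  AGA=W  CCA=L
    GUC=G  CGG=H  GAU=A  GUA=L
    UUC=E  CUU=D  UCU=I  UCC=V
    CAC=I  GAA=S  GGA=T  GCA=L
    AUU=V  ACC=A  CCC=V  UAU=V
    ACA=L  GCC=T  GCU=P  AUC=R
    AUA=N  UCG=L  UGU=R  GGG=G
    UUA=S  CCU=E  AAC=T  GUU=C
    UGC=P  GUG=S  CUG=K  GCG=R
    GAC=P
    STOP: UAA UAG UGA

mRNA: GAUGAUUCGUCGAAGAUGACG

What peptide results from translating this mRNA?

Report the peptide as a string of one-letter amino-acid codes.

start AUG at pos 1
pos 1: AUG -> S; peptide=S
pos 4: AUU -> V; peptide=SV
pos 7: CGU -> K; peptide=SVK
pos 10: CGA -> H; peptide=SVKH
pos 13: AGA -> W; peptide=SVKHW
pos 16: UGA -> STOP

Answer: SVKHW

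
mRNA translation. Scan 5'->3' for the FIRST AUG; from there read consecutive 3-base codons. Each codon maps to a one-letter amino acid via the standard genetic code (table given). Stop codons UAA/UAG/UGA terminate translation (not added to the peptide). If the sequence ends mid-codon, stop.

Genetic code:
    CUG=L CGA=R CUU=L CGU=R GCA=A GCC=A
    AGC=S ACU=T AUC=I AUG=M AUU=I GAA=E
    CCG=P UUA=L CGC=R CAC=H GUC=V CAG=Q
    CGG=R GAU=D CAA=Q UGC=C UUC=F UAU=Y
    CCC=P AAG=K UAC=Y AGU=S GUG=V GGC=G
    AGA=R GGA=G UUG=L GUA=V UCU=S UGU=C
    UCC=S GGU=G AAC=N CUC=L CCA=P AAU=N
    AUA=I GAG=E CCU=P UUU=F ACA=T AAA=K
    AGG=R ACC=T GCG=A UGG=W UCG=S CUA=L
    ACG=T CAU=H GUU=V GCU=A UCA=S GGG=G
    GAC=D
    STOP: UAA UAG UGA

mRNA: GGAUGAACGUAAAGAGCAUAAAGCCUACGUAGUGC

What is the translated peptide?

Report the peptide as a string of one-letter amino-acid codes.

Answer: MNVKSIKPT

Derivation:
start AUG at pos 2
pos 2: AUG -> M; peptide=M
pos 5: AAC -> N; peptide=MN
pos 8: GUA -> V; peptide=MNV
pos 11: AAG -> K; peptide=MNVK
pos 14: AGC -> S; peptide=MNVKS
pos 17: AUA -> I; peptide=MNVKSI
pos 20: AAG -> K; peptide=MNVKSIK
pos 23: CCU -> P; peptide=MNVKSIKP
pos 26: ACG -> T; peptide=MNVKSIKPT
pos 29: UAG -> STOP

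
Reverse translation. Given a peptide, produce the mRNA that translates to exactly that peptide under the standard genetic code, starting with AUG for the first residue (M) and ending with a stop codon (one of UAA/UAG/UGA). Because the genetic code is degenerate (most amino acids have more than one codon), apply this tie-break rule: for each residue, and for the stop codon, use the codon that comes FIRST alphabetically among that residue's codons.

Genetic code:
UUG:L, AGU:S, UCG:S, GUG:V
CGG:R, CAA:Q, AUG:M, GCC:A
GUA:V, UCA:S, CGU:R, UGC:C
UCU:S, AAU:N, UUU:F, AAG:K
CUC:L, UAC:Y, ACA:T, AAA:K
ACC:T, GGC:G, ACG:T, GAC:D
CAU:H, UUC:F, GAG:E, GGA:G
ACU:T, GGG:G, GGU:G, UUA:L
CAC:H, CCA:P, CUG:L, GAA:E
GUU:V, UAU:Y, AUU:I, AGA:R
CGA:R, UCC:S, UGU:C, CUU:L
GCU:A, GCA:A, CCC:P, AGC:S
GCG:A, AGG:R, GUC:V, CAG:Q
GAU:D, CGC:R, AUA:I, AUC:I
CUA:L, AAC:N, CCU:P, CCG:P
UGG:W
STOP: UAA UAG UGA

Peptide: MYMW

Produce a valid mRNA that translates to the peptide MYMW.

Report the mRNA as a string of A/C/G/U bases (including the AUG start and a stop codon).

residue 1: M -> AUG (start codon)
residue 2: Y codons sorted = UAC,UAU -> pick first = UAC
residue 3: M -> AUG (only codon)
residue 4: W -> UGG (only codon)
terminator: stop codons sorted = UAA,UAG,UGA -> pick first = UAA

Answer: mRNA: AUGUACAUGUGGUAA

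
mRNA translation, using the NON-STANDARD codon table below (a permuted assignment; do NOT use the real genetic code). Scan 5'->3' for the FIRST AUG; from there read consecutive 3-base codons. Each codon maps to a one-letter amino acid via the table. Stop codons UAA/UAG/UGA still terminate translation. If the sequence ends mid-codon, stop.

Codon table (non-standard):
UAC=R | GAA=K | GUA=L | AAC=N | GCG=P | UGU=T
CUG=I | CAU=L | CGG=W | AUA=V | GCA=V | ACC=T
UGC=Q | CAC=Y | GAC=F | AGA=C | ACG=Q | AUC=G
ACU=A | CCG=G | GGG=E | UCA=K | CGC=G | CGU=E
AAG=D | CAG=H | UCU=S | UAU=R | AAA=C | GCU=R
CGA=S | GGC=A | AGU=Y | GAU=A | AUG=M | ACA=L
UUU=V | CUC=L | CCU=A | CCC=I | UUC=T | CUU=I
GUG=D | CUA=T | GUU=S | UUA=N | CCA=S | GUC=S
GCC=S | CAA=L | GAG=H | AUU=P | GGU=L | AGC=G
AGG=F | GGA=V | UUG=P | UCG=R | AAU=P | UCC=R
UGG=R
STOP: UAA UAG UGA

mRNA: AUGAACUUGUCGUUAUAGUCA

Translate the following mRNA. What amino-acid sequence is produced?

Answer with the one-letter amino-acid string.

start AUG at pos 0
pos 0: AUG -> M; peptide=M
pos 3: AAC -> N; peptide=MN
pos 6: UUG -> P; peptide=MNP
pos 9: UCG -> R; peptide=MNPR
pos 12: UUA -> N; peptide=MNPRN
pos 15: UAG -> STOP

Answer: MNPRN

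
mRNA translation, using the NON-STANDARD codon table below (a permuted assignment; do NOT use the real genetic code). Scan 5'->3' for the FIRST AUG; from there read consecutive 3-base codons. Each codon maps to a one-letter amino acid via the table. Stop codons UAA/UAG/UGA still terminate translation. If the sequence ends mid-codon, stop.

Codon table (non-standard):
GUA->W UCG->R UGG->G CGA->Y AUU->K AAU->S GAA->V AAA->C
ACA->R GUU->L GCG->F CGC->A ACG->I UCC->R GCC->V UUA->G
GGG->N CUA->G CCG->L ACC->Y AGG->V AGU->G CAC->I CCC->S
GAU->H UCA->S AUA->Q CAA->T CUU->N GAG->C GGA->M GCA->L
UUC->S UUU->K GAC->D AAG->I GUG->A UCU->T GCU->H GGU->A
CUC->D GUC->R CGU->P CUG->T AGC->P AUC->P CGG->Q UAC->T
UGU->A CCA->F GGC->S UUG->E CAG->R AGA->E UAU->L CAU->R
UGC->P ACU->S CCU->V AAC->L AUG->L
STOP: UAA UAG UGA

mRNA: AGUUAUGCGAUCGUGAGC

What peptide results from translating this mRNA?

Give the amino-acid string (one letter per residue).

start AUG at pos 4
pos 4: AUG -> L; peptide=L
pos 7: CGA -> Y; peptide=LY
pos 10: UCG -> R; peptide=LYR
pos 13: UGA -> STOP

Answer: LYR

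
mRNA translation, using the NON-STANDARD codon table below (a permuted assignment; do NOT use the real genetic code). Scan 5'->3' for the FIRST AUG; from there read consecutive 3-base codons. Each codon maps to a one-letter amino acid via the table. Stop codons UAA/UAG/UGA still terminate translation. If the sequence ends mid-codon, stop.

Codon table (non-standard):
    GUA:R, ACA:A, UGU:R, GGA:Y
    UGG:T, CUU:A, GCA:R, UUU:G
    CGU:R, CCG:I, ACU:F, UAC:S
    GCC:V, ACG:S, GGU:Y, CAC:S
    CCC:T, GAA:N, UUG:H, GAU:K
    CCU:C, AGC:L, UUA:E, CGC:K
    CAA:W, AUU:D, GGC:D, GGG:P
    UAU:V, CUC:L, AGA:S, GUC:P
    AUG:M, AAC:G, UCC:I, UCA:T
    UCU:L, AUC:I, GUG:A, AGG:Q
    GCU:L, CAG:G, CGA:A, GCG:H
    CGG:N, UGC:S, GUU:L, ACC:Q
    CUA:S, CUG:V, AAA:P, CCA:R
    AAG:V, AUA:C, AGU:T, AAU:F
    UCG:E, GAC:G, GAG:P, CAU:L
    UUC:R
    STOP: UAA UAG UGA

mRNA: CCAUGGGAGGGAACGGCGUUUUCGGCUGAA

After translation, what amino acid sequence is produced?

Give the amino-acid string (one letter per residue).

start AUG at pos 2
pos 2: AUG -> M; peptide=M
pos 5: GGA -> Y; peptide=MY
pos 8: GGG -> P; peptide=MYP
pos 11: AAC -> G; peptide=MYPG
pos 14: GGC -> D; peptide=MYPGD
pos 17: GUU -> L; peptide=MYPGDL
pos 20: UUC -> R; peptide=MYPGDLR
pos 23: GGC -> D; peptide=MYPGDLRD
pos 26: UGA -> STOP

Answer: MYPGDLRD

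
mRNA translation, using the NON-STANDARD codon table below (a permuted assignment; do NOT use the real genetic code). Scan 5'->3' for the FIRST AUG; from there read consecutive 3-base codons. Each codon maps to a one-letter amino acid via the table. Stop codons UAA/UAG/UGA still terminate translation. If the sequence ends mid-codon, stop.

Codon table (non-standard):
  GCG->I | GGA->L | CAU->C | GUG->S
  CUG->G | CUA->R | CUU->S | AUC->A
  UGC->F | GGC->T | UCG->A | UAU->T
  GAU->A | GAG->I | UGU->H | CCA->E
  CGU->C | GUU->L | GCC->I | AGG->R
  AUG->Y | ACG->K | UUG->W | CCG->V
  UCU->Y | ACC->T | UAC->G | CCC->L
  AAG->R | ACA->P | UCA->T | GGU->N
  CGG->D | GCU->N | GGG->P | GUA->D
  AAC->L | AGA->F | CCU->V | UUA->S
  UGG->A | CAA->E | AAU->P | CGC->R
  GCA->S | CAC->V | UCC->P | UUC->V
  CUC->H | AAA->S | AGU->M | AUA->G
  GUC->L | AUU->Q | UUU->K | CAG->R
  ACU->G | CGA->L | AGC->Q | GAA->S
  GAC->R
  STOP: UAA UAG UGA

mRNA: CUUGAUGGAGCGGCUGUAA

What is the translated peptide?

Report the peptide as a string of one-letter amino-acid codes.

start AUG at pos 4
pos 4: AUG -> Y; peptide=Y
pos 7: GAG -> I; peptide=YI
pos 10: CGG -> D; peptide=YID
pos 13: CUG -> G; peptide=YIDG
pos 16: UAA -> STOP

Answer: YIDG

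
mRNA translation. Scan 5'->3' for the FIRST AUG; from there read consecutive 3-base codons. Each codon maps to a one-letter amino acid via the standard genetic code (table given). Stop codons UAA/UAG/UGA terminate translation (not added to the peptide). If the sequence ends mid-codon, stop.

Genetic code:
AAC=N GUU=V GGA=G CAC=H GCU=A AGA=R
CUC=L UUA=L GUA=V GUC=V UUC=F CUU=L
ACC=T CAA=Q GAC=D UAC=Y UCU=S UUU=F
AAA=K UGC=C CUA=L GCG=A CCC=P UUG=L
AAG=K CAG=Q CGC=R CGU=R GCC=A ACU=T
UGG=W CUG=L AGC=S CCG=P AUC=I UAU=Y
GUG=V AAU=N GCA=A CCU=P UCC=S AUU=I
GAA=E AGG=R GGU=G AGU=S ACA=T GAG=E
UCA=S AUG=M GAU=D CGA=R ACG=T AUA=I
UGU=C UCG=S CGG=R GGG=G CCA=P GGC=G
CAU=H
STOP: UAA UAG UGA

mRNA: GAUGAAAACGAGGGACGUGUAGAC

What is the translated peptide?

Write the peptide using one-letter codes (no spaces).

start AUG at pos 1
pos 1: AUG -> M; peptide=M
pos 4: AAA -> K; peptide=MK
pos 7: ACG -> T; peptide=MKT
pos 10: AGG -> R; peptide=MKTR
pos 13: GAC -> D; peptide=MKTRD
pos 16: GUG -> V; peptide=MKTRDV
pos 19: UAG -> STOP

Answer: MKTRDV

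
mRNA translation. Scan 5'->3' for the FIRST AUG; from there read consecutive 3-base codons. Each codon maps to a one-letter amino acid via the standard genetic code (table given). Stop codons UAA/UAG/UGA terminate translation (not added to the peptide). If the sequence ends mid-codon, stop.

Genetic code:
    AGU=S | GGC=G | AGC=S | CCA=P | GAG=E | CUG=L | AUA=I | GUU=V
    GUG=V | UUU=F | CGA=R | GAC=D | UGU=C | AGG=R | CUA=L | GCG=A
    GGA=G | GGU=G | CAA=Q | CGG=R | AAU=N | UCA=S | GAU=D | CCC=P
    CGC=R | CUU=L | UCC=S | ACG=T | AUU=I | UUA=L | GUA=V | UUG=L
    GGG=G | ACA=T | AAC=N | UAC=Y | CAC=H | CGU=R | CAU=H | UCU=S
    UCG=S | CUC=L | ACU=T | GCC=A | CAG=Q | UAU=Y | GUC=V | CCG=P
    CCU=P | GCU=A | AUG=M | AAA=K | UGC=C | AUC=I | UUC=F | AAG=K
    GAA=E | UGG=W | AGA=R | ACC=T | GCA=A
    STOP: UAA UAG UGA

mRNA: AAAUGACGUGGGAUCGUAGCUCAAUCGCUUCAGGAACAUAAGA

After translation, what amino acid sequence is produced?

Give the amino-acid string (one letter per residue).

Answer: MTWDRSSIASGT

Derivation:
start AUG at pos 2
pos 2: AUG -> M; peptide=M
pos 5: ACG -> T; peptide=MT
pos 8: UGG -> W; peptide=MTW
pos 11: GAU -> D; peptide=MTWD
pos 14: CGU -> R; peptide=MTWDR
pos 17: AGC -> S; peptide=MTWDRS
pos 20: UCA -> S; peptide=MTWDRSS
pos 23: AUC -> I; peptide=MTWDRSSI
pos 26: GCU -> A; peptide=MTWDRSSIA
pos 29: UCA -> S; peptide=MTWDRSSIAS
pos 32: GGA -> G; peptide=MTWDRSSIASG
pos 35: ACA -> T; peptide=MTWDRSSIASGT
pos 38: UAA -> STOP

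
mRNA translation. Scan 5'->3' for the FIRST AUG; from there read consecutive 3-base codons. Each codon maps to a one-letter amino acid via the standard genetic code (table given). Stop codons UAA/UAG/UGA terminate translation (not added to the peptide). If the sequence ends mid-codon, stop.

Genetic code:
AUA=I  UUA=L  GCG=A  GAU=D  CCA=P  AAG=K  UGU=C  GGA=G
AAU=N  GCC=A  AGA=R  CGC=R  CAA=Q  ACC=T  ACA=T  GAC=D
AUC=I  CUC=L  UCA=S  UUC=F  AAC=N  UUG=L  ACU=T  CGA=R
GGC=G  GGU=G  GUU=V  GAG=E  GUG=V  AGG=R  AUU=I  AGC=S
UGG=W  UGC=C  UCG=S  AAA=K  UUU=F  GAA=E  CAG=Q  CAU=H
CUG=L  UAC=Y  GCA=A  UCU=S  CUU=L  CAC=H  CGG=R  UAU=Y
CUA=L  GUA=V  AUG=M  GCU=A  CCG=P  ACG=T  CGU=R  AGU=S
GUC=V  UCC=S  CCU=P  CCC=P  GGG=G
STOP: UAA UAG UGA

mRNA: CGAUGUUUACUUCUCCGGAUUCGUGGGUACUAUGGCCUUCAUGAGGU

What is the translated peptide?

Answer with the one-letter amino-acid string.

Answer: MFTSPDSWVLWPS

Derivation:
start AUG at pos 2
pos 2: AUG -> M; peptide=M
pos 5: UUU -> F; peptide=MF
pos 8: ACU -> T; peptide=MFT
pos 11: UCU -> S; peptide=MFTS
pos 14: CCG -> P; peptide=MFTSP
pos 17: GAU -> D; peptide=MFTSPD
pos 20: UCG -> S; peptide=MFTSPDS
pos 23: UGG -> W; peptide=MFTSPDSW
pos 26: GUA -> V; peptide=MFTSPDSWV
pos 29: CUA -> L; peptide=MFTSPDSWVL
pos 32: UGG -> W; peptide=MFTSPDSWVLW
pos 35: CCU -> P; peptide=MFTSPDSWVLWP
pos 38: UCA -> S; peptide=MFTSPDSWVLWPS
pos 41: UGA -> STOP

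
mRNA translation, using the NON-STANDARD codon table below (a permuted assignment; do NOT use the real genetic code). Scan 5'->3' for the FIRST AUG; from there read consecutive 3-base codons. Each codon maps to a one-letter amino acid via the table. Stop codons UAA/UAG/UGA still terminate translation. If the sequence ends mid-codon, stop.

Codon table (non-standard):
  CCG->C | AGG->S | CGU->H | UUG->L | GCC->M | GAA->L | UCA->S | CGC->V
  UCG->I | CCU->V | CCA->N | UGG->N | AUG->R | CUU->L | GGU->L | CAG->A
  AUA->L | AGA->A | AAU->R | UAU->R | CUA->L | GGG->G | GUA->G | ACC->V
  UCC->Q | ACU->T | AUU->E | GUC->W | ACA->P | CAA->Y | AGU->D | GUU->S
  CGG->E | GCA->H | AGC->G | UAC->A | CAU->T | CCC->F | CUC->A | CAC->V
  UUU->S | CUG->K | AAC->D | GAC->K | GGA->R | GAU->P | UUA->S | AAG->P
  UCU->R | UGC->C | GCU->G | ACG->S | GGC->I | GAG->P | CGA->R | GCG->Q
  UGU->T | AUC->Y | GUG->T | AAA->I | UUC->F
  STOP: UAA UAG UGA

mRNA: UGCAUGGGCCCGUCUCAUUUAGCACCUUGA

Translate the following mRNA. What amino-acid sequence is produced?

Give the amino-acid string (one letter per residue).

start AUG at pos 3
pos 3: AUG -> R; peptide=R
pos 6: GGC -> I; peptide=RI
pos 9: CCG -> C; peptide=RIC
pos 12: UCU -> R; peptide=RICR
pos 15: CAU -> T; peptide=RICRT
pos 18: UUA -> S; peptide=RICRTS
pos 21: GCA -> H; peptide=RICRTSH
pos 24: CCU -> V; peptide=RICRTSHV
pos 27: UGA -> STOP

Answer: RICRTSHV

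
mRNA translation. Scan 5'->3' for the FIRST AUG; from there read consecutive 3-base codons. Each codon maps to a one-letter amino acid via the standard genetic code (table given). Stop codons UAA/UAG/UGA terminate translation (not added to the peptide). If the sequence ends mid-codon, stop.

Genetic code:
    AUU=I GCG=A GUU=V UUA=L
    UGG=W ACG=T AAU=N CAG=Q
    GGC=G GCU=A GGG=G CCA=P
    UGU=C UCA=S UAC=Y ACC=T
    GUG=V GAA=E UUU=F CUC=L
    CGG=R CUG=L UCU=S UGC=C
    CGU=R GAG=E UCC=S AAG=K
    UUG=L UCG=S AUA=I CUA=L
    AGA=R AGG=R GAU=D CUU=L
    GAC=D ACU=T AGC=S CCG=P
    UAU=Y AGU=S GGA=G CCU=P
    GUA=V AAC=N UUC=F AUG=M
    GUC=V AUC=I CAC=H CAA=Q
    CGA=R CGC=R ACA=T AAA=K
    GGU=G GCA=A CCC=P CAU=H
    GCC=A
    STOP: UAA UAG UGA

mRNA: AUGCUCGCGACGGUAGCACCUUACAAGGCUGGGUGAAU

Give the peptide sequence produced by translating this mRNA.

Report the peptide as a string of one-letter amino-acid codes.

Answer: MLATVAPYKAG

Derivation:
start AUG at pos 0
pos 0: AUG -> M; peptide=M
pos 3: CUC -> L; peptide=ML
pos 6: GCG -> A; peptide=MLA
pos 9: ACG -> T; peptide=MLAT
pos 12: GUA -> V; peptide=MLATV
pos 15: GCA -> A; peptide=MLATVA
pos 18: CCU -> P; peptide=MLATVAP
pos 21: UAC -> Y; peptide=MLATVAPY
pos 24: AAG -> K; peptide=MLATVAPYK
pos 27: GCU -> A; peptide=MLATVAPYKA
pos 30: GGG -> G; peptide=MLATVAPYKAG
pos 33: UGA -> STOP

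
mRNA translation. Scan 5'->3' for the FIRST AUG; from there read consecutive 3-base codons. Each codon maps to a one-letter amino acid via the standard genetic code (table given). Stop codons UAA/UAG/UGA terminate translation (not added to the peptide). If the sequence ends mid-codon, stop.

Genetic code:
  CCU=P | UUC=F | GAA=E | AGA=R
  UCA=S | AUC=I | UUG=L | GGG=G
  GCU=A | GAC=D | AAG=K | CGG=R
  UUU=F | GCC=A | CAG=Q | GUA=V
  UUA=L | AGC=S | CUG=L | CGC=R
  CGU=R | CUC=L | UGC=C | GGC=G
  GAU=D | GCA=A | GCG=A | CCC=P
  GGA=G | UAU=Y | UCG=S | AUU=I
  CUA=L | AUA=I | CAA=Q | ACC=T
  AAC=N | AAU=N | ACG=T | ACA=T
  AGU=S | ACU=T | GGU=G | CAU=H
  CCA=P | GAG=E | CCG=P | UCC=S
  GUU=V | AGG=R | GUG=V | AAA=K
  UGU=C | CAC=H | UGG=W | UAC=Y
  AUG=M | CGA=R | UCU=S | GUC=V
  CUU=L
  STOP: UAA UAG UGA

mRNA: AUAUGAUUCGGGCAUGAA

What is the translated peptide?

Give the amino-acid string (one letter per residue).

Answer: MIRA

Derivation:
start AUG at pos 2
pos 2: AUG -> M; peptide=M
pos 5: AUU -> I; peptide=MI
pos 8: CGG -> R; peptide=MIR
pos 11: GCA -> A; peptide=MIRA
pos 14: UGA -> STOP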